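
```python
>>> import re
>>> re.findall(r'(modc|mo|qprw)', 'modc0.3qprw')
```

Alternation isn't longest-match — the leftmost alternative that fits at this position is chosen.
Because there's exactly one group, `findall` drops the full match and keeps group 1 from each hit.

['modc', 'qprw']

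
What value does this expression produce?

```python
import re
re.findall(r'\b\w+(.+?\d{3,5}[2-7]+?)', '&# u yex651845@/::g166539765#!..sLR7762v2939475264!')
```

[' yex651845', '#!..sLR7762']

Because there's exactly one group, `findall` drops the full match and keeps group 1 from each hit.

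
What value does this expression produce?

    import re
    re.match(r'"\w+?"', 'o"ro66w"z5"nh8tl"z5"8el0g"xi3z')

None

`re.match` only tries the pattern at the start of the string.
Here position 0 doesn't satisfy it, so the call returns None.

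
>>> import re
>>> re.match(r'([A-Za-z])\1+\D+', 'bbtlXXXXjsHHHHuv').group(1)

'b'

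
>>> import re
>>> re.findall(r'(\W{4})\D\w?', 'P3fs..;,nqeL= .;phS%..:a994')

This matches exactly 4 of a non-word character (captured); then a non-digit, then optionally a word character.
`findall` collects group 1 from each match (3 total).

['..;,', '= .;', '%..:']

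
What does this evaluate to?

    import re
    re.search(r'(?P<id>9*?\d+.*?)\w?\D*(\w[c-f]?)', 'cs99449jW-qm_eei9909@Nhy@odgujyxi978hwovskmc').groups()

The pattern matches zero or more of a literal '9' (lazy), then one or more of a digit, then zero or more of any character (lazy) (captured as 'id'); then optionally a word character, then zero or more of a non-digit; then a word character, then optionally a character in [c-f] (captured).
A `+?`/`*?`/`{m,n}?` starts at its minimum and grows only as far as needed for what follows to match.
`re.search` scans for the first position where the pattern succeeds.
The match spans [2:17] → '99449jW-qm_eei9'.
Captured: group 1 = '99449', group 2 = '9'.

('99449', '9')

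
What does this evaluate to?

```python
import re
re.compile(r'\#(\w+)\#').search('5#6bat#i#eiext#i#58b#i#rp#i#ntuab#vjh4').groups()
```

('6bat',)

The match spans [1:7] → '#6bat#'.
Captured: group 1 = '6bat'.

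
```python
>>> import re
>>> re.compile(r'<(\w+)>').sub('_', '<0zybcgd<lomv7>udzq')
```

Matches: at [8:15] → '<lomv7>'.
`sub` substitutes '_' at each match site.

'<0zybcgd_udzq'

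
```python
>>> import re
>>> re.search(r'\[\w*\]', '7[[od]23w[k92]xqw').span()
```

The match spans [2:6] → '[od]'.

(2, 6)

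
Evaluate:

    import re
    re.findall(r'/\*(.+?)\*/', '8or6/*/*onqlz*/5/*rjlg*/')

Lazy quantifiers expand one character at a time until the remainder of the pattern can match.
Scanning left to right: at [4:15] match '/*/*onqlz*/', group 1 = '/*onqlz'; at [16:24] match '/*rjlg*/', group 1 = 'rjlg'.
One capturing group, so `findall` returns just the captured substring from each match — 2 in all.

['/*onqlz', 'rjlg']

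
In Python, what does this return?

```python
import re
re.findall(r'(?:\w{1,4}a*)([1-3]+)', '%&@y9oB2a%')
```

Pattern: 1 to 4 of a word character, then zero or more of the literal 'a' (non-capturing group); then one or more of a character in [1-3] (captured).
Walking the string: at [3:8] match 'y9oB2', group 1 = '2'.
`findall` collects group 1 from the one match (1 total).

['2']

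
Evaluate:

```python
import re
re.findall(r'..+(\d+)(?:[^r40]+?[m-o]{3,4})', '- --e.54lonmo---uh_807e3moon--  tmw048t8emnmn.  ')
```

Because there's exactly one group, `findall` drops the full match and keeps group 1 from the one hit.

['8']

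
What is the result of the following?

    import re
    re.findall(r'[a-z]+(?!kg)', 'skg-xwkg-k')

['skg', 'xwkg', 'k']

Because the assertion is negative and zero-width, positions next to the forbidden text are skipped.
No capturing groups, so `findall` returns the 3 full match strings.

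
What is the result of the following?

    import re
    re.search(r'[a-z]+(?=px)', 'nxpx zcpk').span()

(0, 2)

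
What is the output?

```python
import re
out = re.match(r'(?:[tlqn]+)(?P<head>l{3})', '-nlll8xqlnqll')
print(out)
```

The pattern matches one or more of one of [tlqn] (non-capturing group); then exactly 3 of a literal 'l' (captured as 'head').
`re.match` won't scan ahead — the pattern has to work from the very first character.
Here the string doesn't start with a match, so the call returns None.

None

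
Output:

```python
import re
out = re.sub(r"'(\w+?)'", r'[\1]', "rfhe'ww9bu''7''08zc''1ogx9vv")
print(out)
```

Matches: at [4:11] → "'ww9bu'"; at [11:14] → "'7'"; at [14:20] → "'08zc'".
Each match is replaced using the text its own group 1 captured.

rfhe[ww9bu][7][08zc]'1ogx9vv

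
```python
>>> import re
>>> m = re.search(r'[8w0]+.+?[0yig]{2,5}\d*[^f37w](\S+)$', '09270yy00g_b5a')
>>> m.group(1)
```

The match spans [0:14] → '09270yy00g_b5a'.
Captured: group 1 = '_b5a'.

'_b5a'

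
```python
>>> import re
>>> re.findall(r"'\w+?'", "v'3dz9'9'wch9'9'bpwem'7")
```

["'3dz9'", "'wch9'", "'bpwem'"]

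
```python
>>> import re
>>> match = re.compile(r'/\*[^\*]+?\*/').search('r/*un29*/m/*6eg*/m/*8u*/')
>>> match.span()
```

(1, 9)

`re.search` scans for the first position where the pattern succeeds.
The match spans [1:9] → '/*un29*/'.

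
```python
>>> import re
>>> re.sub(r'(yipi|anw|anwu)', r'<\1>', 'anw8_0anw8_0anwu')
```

Alternation isn't longest-match — the leftmost alternative that fits at this position is chosen.
Matches: at [0:3] → 'anw'; at [6:9] → 'anw'; at [12:15] → 'anw'.
Each match is replaced using the text its own group 1 captured.

'<anw>8_0<anw>8_0<anw>u'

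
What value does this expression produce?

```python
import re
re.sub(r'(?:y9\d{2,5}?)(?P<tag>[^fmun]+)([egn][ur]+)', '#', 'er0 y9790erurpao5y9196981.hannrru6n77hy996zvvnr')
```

'er0 #pao5y9196981.hannrru6n77h#'

Every occurrence is swapped for '#'.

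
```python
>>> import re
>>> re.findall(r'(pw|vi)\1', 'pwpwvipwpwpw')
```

A backreference is literal: `\1` must see the identical characters the first group matched.
Walking the string: at [0:4] match 'pwpw', group 1 = 'pw'; at [6:10] match 'pwpw', group 1 = 'pw'.
One capturing group, so `findall` returns just the captured substring from each match — 2 in all.

['pw', 'pw']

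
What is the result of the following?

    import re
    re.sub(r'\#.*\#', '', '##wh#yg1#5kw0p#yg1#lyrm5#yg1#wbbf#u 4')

'u 4'

Matches: at [0:34] → '##wh#yg1#5kw0p#yg1#lyrm5#yg1#wbbf#'.
Every occurrence is swapped for ''.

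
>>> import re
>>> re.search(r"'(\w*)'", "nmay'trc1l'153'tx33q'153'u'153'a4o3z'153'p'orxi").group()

"'trc1l'"

Unlike `match`, `search` isn't anchored — it looks for the pattern anywhere in the string.
The match spans [4:11] → "'trc1l'".
Captured: group 1 = 'trc1l'.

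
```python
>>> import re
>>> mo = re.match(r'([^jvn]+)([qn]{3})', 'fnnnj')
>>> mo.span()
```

This matches one or more of any character except [jvn] (captured); then exactly 3 of one of [qn] (captured).
`re.match` only tries the pattern at the start of the string.
The match spans [0:4] → 'fnnn'.
Captured: group 1 = 'f', group 2 = 'nnn'.

(0, 4)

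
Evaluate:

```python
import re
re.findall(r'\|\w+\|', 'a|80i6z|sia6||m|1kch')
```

['|80i6z|', '|m|']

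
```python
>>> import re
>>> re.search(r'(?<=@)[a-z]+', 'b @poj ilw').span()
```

Lookahead/lookbehind check context without consuming it, so the matched span excludes the asserted characters.
`re.search` tries every starting position until one works.
The match spans [3:6] → 'poj'.

(3, 6)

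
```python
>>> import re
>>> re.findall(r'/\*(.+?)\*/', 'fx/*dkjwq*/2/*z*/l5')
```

The `?` after the quantifier makes it lazy — it takes as little as possible before letting the rest of the pattern try.
Matches: at [2:11] match '/*dkjwq*/', group 1 = 'dkjwq'; at [12:17] match '/*z*/', group 1 = 'z'.
Because there's exactly one group, `findall` drops the full match and keeps group 1 from each hit.

['dkjwq', 'z']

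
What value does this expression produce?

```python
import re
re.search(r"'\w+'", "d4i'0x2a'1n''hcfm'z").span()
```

(3, 9)

The match spans [3:9] → "'0x2a'".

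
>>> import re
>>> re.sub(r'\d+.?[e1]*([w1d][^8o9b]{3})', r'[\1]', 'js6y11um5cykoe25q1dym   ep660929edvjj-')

Pattern: one or more of a digit, then optionally any character, then zero or more of one of [e1]; then one of [w1d], then exactly 3 of any character except [8o9b] (captured).
Matches: at [2:9] → '6y11um5'; at [14:22] → '25q1dym '; at [26:37] → '660929edvjj'.
Each match is replaced using the text its own group 1 captured.

'js[1um5]cykoe[dym ]  ep[dvjj]-'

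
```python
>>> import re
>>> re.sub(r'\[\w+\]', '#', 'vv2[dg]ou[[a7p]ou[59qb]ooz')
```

'vv2#ou[#ou#ooz'

Each match is replaced by '#'.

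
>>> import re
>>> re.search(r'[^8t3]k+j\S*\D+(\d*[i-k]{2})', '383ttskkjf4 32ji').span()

(5, 16)

Pattern: any character except [8t3], then one or more of the literal 'k'; then a literal 'j', then zero or more of a non-whitespace character, then one or more of a non-digit; then zero or more of a digit, then exactly 2 of a character in [i-k] (captured).
The match spans [5:16] → 'skkjf4 32ji'.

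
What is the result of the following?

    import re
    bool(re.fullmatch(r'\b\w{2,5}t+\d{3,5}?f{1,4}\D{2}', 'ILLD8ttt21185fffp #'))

False

For `fullmatch`, every character of the input must be accounted for by the pattern.
Here the pattern can't cover the whole string, so the call returns None, and `bool(None)` is False.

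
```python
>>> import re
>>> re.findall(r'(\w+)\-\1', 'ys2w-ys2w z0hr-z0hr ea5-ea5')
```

['ys2w', 'z0hr', 'ea5']

A backreference is literal: `\1` must see the identical characters the first group matched.
Scanning left to right: at [0:9] match 'ys2w-ys2w', group 1 = 'ys2w'; at [10:19] match 'z0hr-z0hr', group 1 = 'z0hr'; at [20:27] match 'ea5-ea5', group 1 = 'ea5'.
`findall` collects group 1 from each match (3 total).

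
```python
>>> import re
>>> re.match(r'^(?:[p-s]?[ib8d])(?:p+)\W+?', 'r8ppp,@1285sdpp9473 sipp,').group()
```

`re.match` only tries the pattern at the start of the string.
The match spans [0:6] → 'r8ppp,'.

'r8ppp,'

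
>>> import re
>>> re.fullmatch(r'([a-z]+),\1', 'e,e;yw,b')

`fullmatch` succeeds only if the pattern covers the string from start to end.
Here the string isn't matched end-to-end, so the call returns None.

None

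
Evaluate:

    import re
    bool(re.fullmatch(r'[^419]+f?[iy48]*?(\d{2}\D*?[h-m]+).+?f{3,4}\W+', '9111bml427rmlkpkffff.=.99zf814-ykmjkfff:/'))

Pattern: one or more of any character except [419], then optionally a literal 'f', then zero or more of one of [iy48] (lazy); then exactly 2 of a digit, then zero or more of a non-digit (lazy), then one or more of a character in [h-m] (captured); then one or more of any character (lazy), then 3 to 4 of the literal 'f', then one or more of a non-word character.
`fullmatch` succeeds only if the pattern covers the string from start to end.
Here there's no way to consume every character, so the call returns None, and `bool(None)` is False.

False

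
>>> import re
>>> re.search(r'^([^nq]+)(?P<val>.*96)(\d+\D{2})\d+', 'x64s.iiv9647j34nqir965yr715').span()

(0, 27)

Pattern: anchored at the start of the string; then one or more of any character except [nq] (captured); then zero or more of any character, then the literal '96' (captured as 'val'); then one or more of a digit, then exactly 2 of a non-digit (captured); then one or more of a digit.
`re.search` tries every starting position until one works.
The match spans [0:27] → 'x64s.iiv9647j34nqir965yr715'.
Captured: group 1 = 'x64s.iiv9647j34', group 2 = 'nqir96', group 3 = '5yr'.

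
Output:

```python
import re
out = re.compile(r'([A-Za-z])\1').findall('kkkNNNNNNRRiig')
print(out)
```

['k', 'N', 'N', 'N', 'R', 'i']

After group 1 captures some text, `\1` only succeeds where that same text appears again.
Scanning left to right: at [0:2] match 'kk', group 1 = 'k'; at [3:5] match 'NN', group 1 = 'N'; at [5:7] match 'NN', group 1 = 'N'; at [7:9] match 'NN', group 1 = 'N'; at [9:11] match 'RR', group 1 = 'R'; ….
Because there's exactly one group, `findall` drops the full match and keeps group 1 from each hit.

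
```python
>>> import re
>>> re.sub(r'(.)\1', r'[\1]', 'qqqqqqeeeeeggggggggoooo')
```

The backreference `\1` re-matches whatever the first group consumed, character for character.
Matches: at [0:2] → 'qq'; at [2:4] → 'qq'; at [4:6] → 'qq'; at [6:8] → 'ee'; at [8:10] → 'ee'; ….
`\1` in the replacement pulls in group 1's text for each match.

'[q][q][q][e][e]e[g][g][g][g][o][o]'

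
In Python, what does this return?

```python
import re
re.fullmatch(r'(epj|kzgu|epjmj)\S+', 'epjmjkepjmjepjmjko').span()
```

`re.fullmatch` is like wrapping the pattern in `^…$` (in single-line mode).
The match spans [0:18] → 'epjmjkepjmjepjmjko'.
Captured: group 1 = 'epj'.

(0, 18)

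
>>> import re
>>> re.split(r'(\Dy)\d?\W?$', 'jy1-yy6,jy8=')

With a capturing group present, the delimiter's captured portion is kept in the result list.

['jy1-yy6,', 'jy', '']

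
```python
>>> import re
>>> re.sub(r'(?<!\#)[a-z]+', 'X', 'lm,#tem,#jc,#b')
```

The negative lookahead/lookbehind blocks any match where the forbidden context is present.
`sub` substitutes 'X' at each match site.

'X,#tX,#jX,#b'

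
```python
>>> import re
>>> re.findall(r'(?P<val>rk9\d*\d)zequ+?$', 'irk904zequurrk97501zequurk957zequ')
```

['rk957']

The pattern matches the literal 'rk9', then zero or more of a digit, then a digit (captured as 'val'); then the literal 'zeq', then one or more of a literal 'u' (lazy); then anchored at the end.
Scanning left to right: at [24:33] match 'rk957zequ', group 1 = 'rk957'.
One capturing group, so `findall` returns just the captured substring from the one match — 1 in all.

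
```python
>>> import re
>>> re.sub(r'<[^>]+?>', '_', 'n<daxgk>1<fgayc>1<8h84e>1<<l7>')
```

'n_1_1_1_'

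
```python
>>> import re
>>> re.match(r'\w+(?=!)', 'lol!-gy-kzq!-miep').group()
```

The lookaround is zero-width — it requires the adjacent text to match without consuming it, so the asserted text isn't part of the match.
`re.match` only tries the pattern at the start of the string.
The match spans [0:3] → 'lol'.

'lol'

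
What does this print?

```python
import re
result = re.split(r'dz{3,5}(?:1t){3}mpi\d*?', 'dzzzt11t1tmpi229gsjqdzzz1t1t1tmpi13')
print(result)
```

['dzzzt11t1tmpi229gsjq', '13']

Pattern: the literal 'd', then 3 to 5 of a literal 'z', then the literal '1t' repeated 3 times; then the literal 'mpi', then zero or more of a digit (lazy).
Matches to split on: at [20:33] → 'dzzz1t1t1tmpi'.
The string is cut at each match, leaving 2 pieces.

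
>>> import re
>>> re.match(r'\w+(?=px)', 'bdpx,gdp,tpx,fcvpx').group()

'bd'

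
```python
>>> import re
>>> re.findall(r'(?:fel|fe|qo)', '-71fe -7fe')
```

['fe', 'fe']

Walking the string: at [3:5] → 'fe'; at [8:10] → 'fe'.
No capturing groups, so `findall` returns the 2 full match strings.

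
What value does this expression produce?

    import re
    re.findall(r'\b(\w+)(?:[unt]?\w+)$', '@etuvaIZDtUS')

Pattern: a word boundary (`\b`, zero-width); then one or more of a word character (captured); then optionally one of [unt], then one or more of a word character (non-capturing group); then anchored at the end.
Matches: at [1:12] match 'etuvaIZDtUS', group 1 = 'etuvaIZDtU'.
Because there's exactly one group, `findall` drops the full match and keeps group 1 from the one hit.

['etuvaIZDtU']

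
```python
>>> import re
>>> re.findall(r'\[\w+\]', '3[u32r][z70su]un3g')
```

['[u32r]', '[z70su]']

Walking the string: at [1:7] → '[u32r]'; at [7:14] → '[z70su]'.
`findall` yields the raw match text (2 of them) because the pattern has no groups.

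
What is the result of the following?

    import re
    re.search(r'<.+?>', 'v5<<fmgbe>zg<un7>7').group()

'<<fmgbe>'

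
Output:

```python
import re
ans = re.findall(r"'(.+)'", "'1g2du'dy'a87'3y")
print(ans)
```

Scanning left to right: at [0:14] match "'1g2du'dy'a87'", group 1 = "1g2du'dy'a87".
Because there's exactly one group, `findall` drops the full match and keeps group 1 from the one hit.

["1g2du'dy'a87"]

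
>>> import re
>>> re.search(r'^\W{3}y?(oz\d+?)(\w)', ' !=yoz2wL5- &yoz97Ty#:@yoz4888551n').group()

' !=yoz2w'

The pattern matches anchored at the start of the string; then exactly 3 of a non-word character, then optionally a literal 'y'; then the literal 'oz', then one or more of a digit (lazy) (captured); then a word character (captured).
`search` walks the string left to right and returns the first match it finds.
The match spans [0:8] → ' !=yoz2w'.
Captured: group 1 = 'oz2', group 2 = 'w'.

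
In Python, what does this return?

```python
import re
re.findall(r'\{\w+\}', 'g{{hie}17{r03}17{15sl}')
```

['{hie}', '{r03}', '{15sl}']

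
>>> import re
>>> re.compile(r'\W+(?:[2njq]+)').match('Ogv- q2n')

None

`match` is anchored at position 0; if the pattern doesn't fit there, it returns None.
Here position 0 doesn't satisfy it, so the call returns None.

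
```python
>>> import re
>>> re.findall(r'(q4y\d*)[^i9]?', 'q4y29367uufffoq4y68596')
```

This matches the literal 'q4y', then zero or more of a digit (captured); then optionally any character except [i9].
Matches: at [0:9] match 'q4y29367u', group 1 = 'q4y29367'; at [14:22] match 'q4y68596', group 1 = 'q4y68596'.
`findall` collects group 1 from each match (2 total).

['q4y29367', 'q4y68596']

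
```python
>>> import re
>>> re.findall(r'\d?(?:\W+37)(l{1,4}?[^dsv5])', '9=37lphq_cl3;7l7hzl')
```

['lp']

`findall` collects group 1 from the one match (1 total).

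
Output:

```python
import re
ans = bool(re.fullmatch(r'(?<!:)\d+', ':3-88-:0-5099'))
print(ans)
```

Because the assertion is negative and zero-width, positions next to the forbidden text are skipped.
`re.fullmatch` is like wrapping the pattern in `^…$` (in single-line mode).
Here the pattern can't cover the whole string, so the call returns None, and `bool(None)` is False.

False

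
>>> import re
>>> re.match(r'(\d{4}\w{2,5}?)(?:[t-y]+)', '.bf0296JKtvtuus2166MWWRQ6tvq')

None

Pattern: exactly 4 of a digit, then 2 to 5 of a word character (lazy) (captured); then one or more of a character in [t-y] (non-capturing group).
With `match`, the pattern is implicitly anchored at the beginning.
Here the pattern fails at index 0, so the call returns None.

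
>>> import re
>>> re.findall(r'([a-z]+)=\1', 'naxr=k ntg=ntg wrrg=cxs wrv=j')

A backreference is literal: `\1` must see the identical characters the first group matched.
Walking the string: at [7:14] match 'ntg=ntg', group 1 = 'ntg'.
One capturing group, so `findall` returns just the captured substring from the one match — 1 in all.

['ntg']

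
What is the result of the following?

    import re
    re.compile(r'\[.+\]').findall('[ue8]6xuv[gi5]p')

['[ue8]6xuv[gi5]']

Scanning left to right: at [0:14] → '[ue8]6xuv[gi5]'.
With no groups in the pattern, `findall` gives back each whole match — 1 here.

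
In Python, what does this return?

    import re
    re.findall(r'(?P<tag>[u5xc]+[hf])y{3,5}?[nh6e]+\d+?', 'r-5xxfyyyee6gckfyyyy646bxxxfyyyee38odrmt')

['5xxf', 'xxxf']

With a single group, `findall` returns only what that group captured — 2 items.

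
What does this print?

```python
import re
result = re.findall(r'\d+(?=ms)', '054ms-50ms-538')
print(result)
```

['054', '50']

Because the assertion is zero-width, the text it checks is not consumed and won't appear in the result.
Scanning left to right: at [0:3] → '054'; at [6:8] → '50'.
Since nothing is captured, `findall` lists the 2 matched substrings directly.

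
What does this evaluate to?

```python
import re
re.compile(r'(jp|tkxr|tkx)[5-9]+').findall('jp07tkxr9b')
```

Because there's exactly one group, `findall` drops the full match and keeps group 1 from the one hit.

['tkxr']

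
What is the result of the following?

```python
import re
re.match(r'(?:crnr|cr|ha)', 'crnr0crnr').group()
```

'crnr'

Branches in `(...|...)` are attempted left-to-right; the first branch that allows the whole pattern to succeed is taken.
`match` is anchored at position 0; if the pattern doesn't fit there, it returns None.
The match spans [0:4] → 'crnr'.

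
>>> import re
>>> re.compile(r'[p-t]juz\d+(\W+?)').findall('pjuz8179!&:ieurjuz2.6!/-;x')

['!', '.']

Pattern: a character in [p-t], then the literal 'juz'; then one or more of a digit; then one or more of a non-word character (lazy) (captured).
With the lazy modifier that quantifier settles for the fewest repetitions that let the rest of the pattern succeed (the atoms after it are unaffected and can still be greedy).
Walking the string: at [0:9] match 'pjuz8179!', group 1 = '!'; at [14:20] match 'rjuz2.', group 1 = '.'.
`findall` collects group 1 from each match (2 total).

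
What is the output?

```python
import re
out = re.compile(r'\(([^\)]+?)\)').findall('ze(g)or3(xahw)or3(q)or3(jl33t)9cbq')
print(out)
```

['g', 'xahw', 'q', 'jl33t']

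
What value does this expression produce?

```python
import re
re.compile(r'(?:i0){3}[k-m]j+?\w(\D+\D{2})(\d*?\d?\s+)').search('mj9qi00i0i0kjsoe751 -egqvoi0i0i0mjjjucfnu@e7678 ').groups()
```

Pattern: the literal 'i0' repeated 3 times, then a character in [k-m]; then one or more of a literal 'j' (lazy), then a word character; then one or more of a non-digit, then exactly 2 of a non-digit (captured); then zero or more of a digit (lazy), then optionally a digit, then one or more of whitespace (captured).
With the lazy modifier that quantifier settles for the fewest repetitions that let the rest of the pattern succeed (the atoms after it are unaffected and can still be greedy).
`re.search` tries every starting position until one works.
The match spans [26:48] → 'i0i0i0mjjjucfnu@e7678 '.
Captured: group 1 = 'jucfnu@e', group 2 = '7678 '.

('jucfnu@e', '7678 ')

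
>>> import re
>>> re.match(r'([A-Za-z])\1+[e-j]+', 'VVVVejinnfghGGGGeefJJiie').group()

'VVVVeji'

`match` is anchored at position 0; if the pattern doesn't fit there, it returns None.
The match spans [0:7] → 'VVVVeji'.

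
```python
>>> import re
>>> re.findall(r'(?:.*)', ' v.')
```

[' v.', '']

This matches zero or more of any character (non-capturing group).
Matches: at [0:3] → ' v.'; at [3:3] → ''.
`findall` yields the raw match text (2 of them) because the pattern has no groups.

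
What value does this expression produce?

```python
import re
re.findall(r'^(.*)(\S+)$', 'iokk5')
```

[('iokk', '5')]

The pattern matches anchored at the start of the string; then zero or more of any character (captured); then one or more of a non-whitespace character (captured); then anchored at the end.
Walking the string: at [0:5] match 'iokk5', groups = ('iokk', '5').
2 groups means the one result is a tuple of 2 captured strings — 1 here.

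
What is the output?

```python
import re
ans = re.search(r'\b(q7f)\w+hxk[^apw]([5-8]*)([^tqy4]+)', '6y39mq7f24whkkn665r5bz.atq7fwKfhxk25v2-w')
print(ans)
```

The pattern matches a word boundary (`\b`, zero-width); then the literal 'q', then the literal '7f' (captured); then one or more of a word character, then the literal 'hxk'; then any character except [apw]; then zero or more of a character in [5-8] (captured); then one or more of any character except [tqy4] (captured).
Here no position works, so the call returns None.

None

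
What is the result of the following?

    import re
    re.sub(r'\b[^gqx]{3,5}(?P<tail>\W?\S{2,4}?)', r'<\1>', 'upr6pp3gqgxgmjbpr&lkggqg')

Pattern: a word boundary (`\b`, zero-width); then 3 to 5 of any character except [gqx]; then optionally a non-word character, then 2 to 4 of a non-whitespace character (lazy) (captured as 'tail').
A non-greedy quantifier consumes as few characters as it can — just enough that the remainder of the pattern still matches from where it stops; whatever follows it matches normally.
Matches: at [0:7] → 'upr6pp3'; at [17:22] → '&lkgg'.
`\1` in the replacement pulls in group 1's text for each match.

'<p3>gqgxgmjbpr<gg>qg'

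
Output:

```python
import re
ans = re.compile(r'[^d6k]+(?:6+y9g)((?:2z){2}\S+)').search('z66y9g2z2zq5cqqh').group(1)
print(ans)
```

2z2zq5cqqh

The match spans [0:16] → 'z66y9g2z2zq5cqqh'.
Captured: group 1 = '2z2zq5cqqh'.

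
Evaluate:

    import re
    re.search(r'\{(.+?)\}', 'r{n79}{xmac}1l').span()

(1, 6)

The match spans [1:6] → '{n79}'.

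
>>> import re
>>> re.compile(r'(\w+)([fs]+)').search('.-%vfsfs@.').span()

The match spans [3:8] → 'vfsfs'.

(3, 8)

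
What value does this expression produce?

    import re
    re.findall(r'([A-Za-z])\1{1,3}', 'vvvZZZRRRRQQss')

['v', 'Z', 'R', 'Q', 's']

`\1` is not a pattern — it's the concrete string captured by group 1, re-applied verbatim.
Walking the string: at [0:3] match 'vvv', group 1 = 'v'; at [3:6] match 'ZZZ', group 1 = 'Z'; at [6:10] match 'RRRR', group 1 = 'R'; at [10:12] match 'QQ', group 1 = 'Q'; at [12:14] match 'ss', group 1 = 's'.
`findall` collects group 1 from each match (5 total).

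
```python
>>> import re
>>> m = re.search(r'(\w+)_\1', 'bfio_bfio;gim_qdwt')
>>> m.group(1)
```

The match spans [0:9] → 'bfio_bfio'.
Captured: group 1 = 'bfio'.

'bfio'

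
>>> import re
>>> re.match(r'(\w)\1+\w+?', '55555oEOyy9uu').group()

The backreference `\1` re-matches whatever the first group consumed, character for character.
`re.match` won't scan ahead — the pattern has to work from the very first character.
The match spans [0:6] → '55555o'.
Captured: group 1 = '5'.

'55555o'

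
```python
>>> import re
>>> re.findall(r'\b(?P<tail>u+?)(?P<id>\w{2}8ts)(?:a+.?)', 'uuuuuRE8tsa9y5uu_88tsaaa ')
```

`findall` packs the 2 group values into a tuple for every match.

[('uuuuu', 'RE8ts')]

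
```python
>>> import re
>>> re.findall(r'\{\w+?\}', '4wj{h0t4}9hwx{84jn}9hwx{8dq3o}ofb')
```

No capturing groups, so `findall` returns the 3 full match strings.

['{h0t4}', '{84jn}', '{8dq3o}']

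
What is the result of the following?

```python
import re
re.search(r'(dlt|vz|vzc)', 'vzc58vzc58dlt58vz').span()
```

(0, 2)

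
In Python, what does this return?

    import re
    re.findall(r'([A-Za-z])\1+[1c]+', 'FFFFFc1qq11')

['F', 'q']

The backreference `\1` re-matches whatever the first group consumed, character for character.
`findall` collects group 1 from each match (2 total).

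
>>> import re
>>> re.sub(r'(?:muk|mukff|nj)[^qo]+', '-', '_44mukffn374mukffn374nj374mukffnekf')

'_44-'

Matches: at [3:35] → 'mukffn374mukffn374nj374mukffnekf'.
Every occurrence is swapped for '-'.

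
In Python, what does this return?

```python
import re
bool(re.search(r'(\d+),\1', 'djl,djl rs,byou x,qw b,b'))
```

After group 1 captures some text, `\1` only succeeds where that same text appears again.
`re.search` tries every starting position until one works.
Here no position works, so the call returns None, and `bool(None)` is False.

False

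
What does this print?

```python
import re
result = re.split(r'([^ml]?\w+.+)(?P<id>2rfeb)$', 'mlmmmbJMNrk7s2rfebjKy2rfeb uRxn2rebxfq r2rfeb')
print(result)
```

With a capturing group present, the delimiter's captured portion is kept in the result list.

['', 'mlmmmbJMNrk7s2rfebjKy2rfeb uRxn2rebxfq r', '2rfeb', '']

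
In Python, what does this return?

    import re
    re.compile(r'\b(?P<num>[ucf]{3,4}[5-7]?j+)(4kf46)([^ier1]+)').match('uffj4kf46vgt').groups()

Pattern: a word boundary (`\b`, zero-width); then 3 to 4 of one of [ucf], then optionally a character in [5-7], then one or more of a literal 'j' (captured as 'num'); then the literal '4k', then the literal 'f46' (captured); then one or more of any character except [ier1] (captured).
`match` is anchored at position 0; if the pattern doesn't fit there, it returns None.
The match spans [0:12] → 'uffj4kf46vgt'.
Captured: group 1 = 'uffj', group 2 = '4kf46', group 3 = 'vgt'.

('uffj', '4kf46', 'vgt')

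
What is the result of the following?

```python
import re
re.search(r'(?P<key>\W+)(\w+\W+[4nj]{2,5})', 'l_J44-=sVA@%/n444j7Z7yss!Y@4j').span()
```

Pattern: one or more of a non-word character (captured as 'key'); then one or more of a word character, then one or more of a non-word character, then 2 to 5 of one of [4nj] (captured).
`re.search` scans for the first position where the pattern succeeds.
The match spans [5:18] → '-=sVA@%/n444j'.
Captured: group 1 = '-=', group 2 = 'sVA@%/n444j'.

(5, 18)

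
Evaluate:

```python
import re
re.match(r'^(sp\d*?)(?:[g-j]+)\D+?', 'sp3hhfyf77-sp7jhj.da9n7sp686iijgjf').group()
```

'sp3hhf'

`re.match` only tries the pattern at the start of the string.
The match spans [0:6] → 'sp3hhf'.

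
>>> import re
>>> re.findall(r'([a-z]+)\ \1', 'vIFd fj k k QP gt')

['k']

After group 1 captures some text, `\1` only succeeds where that same text appears again.
Matches: at [8:11] match 'k k', group 1 = 'k'.
With a single group, `findall` returns only what that group captured — 1 item.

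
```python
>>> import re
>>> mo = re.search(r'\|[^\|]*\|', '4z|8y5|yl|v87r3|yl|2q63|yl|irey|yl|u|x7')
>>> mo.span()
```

The match spans [2:7] → '|8y5|'.

(2, 7)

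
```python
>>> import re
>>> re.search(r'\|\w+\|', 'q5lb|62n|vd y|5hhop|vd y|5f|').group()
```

Unlike `match`, `search` isn't anchored — it looks for the pattern anywhere in the string.
The match spans [4:9] → '|62n|'.

'|62n|'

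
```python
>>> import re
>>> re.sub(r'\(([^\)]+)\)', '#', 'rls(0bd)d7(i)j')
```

`sub` substitutes '#' at each match site.

'rls#d7#j'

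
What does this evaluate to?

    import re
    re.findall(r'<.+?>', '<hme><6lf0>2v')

['<hme>', '<6lf0>']

Because the quantifier is non-greedy, it stops expanding at the earliest point where the rest of the pattern can succeed.
Matches: at [0:5] → '<hme>'; at [5:11] → '<6lf0>'.
Since nothing is captured, `findall` lists the 2 matched substrings directly.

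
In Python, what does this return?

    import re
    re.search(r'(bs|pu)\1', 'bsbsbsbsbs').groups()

('bs',)

The backreference `\1` re-matches whatever the first group consumed, character for character.
Unlike `match`, `search` isn't anchored — it looks for the pattern anywhere in the string.
The match spans [0:4] → 'bsbs'.
Captured: group 1 = 'bs'.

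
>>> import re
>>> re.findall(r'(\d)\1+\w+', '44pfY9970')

['4']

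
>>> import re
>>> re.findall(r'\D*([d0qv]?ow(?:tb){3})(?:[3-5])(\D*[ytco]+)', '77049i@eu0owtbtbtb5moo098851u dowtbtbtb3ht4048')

[('0owtbtbtb', 'moo'), ('owtbtbtb', 'ht')]

This matches zero or more of a non-digit; then optionally one of [d0qv], then the literal 'ow', then the literal 'tb' repeated 3 times (captured); then a character in [3-5] (non-capturing group); then zero or more of a non-digit, then one or more of one of [ytco] (captured).
Walking the string: at [5:22] match 'i@eu0owtbtbtb5moo', groups = ('0owtbtbtb', 'moo'); at [28:42] match 'u dowtbtbtb3ht', groups = ('owtbtbtb', 'ht').
2 groups means each result is a tuple of 2 captured strings — 2 here.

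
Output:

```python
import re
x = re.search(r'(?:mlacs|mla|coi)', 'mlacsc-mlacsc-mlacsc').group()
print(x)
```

Branches in `(...|...)` are attempted left-to-right; the first branch that allows the whole pattern to succeed is taken.
The match spans [0:5] → 'mlacs'.

mlacs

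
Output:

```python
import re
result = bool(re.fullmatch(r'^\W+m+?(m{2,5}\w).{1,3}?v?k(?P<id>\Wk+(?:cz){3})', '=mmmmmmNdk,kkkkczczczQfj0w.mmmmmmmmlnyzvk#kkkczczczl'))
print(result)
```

Pattern: anchored at the start of the string; then one or more of a non-word character; then one or more of a literal 'm' (lazy); then 2 to 5 of the literal 'm', then a word character (captured); then 1 to 3 of any character (lazy), then optionally a literal 'v', then a literal 'k'; then a non-word character, then one or more of the literal 'k', then the literal 'cz' repeated 3 times (captured as 'id').
`re.fullmatch` is like wrapping the pattern in `^…$` (in single-line mode).
Here the string isn't matched end-to-end, so the call returns None, and `bool(None)` is False.

False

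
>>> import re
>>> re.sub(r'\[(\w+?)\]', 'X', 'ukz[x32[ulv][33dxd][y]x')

`sub` substitutes 'X' at each match site.

'ukz[x32XXXx'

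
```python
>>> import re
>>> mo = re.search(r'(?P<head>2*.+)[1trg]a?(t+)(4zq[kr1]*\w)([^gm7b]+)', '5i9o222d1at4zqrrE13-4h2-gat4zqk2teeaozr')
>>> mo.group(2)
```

't'

Pattern: zero or more of the literal '2', then one or more of any character (captured as 'head'); then one of [1trg], then optionally a literal 'a'; then one or more of a literal 't' (captured); then the literal '4zq', then zero or more of one of [kr1], then a word character (captured); then one or more of any character except [gm7b] (captured).
`re.search` scans for the first position where the pattern succeeds.
The match spans [0:39] → '5i9o222d1at4zqrrE13-4h2-gat4zqk2teeaozr'.
Captured: group 1 = '5i9o222d1at4zqrrE13-4h2-', group 2 = 't', group 3 = '4zqk2', group 4 = 'teeaozr'.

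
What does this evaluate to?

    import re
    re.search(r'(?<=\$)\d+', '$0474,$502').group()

'0474'

The positive lookaround only admits positions where the adjacent text matches; those characters stay outside the span.
The match spans [1:5] → '0474'.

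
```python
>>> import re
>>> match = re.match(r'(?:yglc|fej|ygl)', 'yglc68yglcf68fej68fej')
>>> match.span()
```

(0, 4)

The regex engine tests alternatives in the order written; an earlier branch that matches wins even if a later one would match more.
`re.match` won't scan ahead — the pattern has to work from the very first character.
The match spans [0:4] → 'yglc'.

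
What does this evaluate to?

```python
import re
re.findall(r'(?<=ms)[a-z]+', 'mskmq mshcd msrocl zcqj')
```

['kmq', 'hcd', 'rocl']

The positive lookaround only admits positions where the adjacent text matches; those characters stay outside the span.
Walking the string: at [2:5] → 'kmq'; at [8:11] → 'hcd'; at [14:18] → 'rocl'.
Since nothing is captured, `findall` lists the 3 matched substrings directly.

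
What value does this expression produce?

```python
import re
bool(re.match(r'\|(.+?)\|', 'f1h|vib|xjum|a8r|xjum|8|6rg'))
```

`re.match` only tries the pattern at the start of the string.
Here position 0 doesn't satisfy it, so the call returns None, and `bool(None)` is False.

False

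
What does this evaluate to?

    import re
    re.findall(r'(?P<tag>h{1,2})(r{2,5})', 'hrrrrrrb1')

This matches 1 to 2 of a literal 'h' (captured as 'tag'); then 2 to 5 of a literal 'r' (captured).
Matches: at [0:6] match 'hrrrrr', groups = ('h', 'rrrrr').
2 groups means the one result is a tuple of 2 captured strings — 1 here.

[('h', 'rrrrr')]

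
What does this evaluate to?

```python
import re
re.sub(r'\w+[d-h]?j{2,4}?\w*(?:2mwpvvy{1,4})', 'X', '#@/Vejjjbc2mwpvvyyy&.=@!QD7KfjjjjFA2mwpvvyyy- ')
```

Pattern: one or more of a word character; then optionally a character in [d-h], then 2 to 4 of a literal 'j' (lazy), then zero or more of a word character; then the literal '2mw', then the literal 'pvv', then 1 to 4 of the literal 'y' (non-capturing group).
Each match is replaced by 'X'.

'#@/X&.=@!X- '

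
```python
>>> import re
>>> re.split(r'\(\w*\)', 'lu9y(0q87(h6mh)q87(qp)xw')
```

['lu9y(0q87', 'q87', 'xw']

Matches to split on: at [9:15] → '(h6mh)'; at [18:22] → '(qp)'.
The string is cut at each match, leaving 3 pieces.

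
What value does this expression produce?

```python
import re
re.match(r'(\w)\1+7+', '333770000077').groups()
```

`\1` is not a pattern — it's the concrete string captured by group 1, re-applied verbatim.
`re.match` only tries the pattern at the start of the string.
The match spans [0:5] → '33377'.
Captured: group 1 = '3'.

('3',)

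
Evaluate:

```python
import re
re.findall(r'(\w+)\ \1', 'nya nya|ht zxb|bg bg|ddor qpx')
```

After group 1 captures some text, `\1` only succeeds where that same text appears again.
Matches: at [0:7] match 'nya nya', group 1 = 'nya'; at [15:20] match 'bg bg', group 1 = 'bg'.
One capturing group, so `findall` returns just the captured substring from each match — 2 in all.

['nya', 'bg']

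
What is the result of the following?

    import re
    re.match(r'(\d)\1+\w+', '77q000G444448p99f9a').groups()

The match spans [0:19] → '77q000G444448p99f9a'.
Captured: group 1 = '7'.

('7',)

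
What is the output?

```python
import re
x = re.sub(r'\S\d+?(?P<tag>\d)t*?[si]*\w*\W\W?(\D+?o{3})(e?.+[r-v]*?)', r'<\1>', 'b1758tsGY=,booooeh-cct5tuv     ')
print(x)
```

Pattern: a non-whitespace character, then one or more of a digit (lazy); then a digit (captured as 'tag'); then zero or more of a literal 't' (lazy), then zero or more of one of [si]; then zero or more of a word character, then a non-word character, then optionally a non-word character; then one or more of a non-digit (lazy), then exactly 3 of a literal 'o' (captured); then optionally the literal 'e', then one or more of any character, then zero or more of a character in [r-v] (lazy) (captured).
Lazy quantifiers expand one character at a time until the remainder of the pattern can match.
Matches: at [0:31] → 'b1758tsGY=,booooeh-cct5tuv     '.
`\1` in the replacement pulls in group 1's text for each match.

<7>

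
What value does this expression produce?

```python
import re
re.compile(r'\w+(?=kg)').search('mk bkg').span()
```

(3, 4)

The lookaround is zero-width — it requires the adjacent text to match without consuming it, so the asserted text isn't part of the match.
The match spans [3:4] → 'b'.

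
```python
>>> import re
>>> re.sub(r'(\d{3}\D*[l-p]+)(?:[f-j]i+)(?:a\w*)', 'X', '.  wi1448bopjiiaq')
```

'.  wi1X'

Pattern: exactly 3 of a digit, then zero or more of a non-digit, then one or more of a character in [l-p] (captured); then a character in [f-j], then one or more of a literal 'i' (non-capturing group); then a literal 'a', then zero or more of a word character (non-capturing group).
Each match is replaced by 'X'.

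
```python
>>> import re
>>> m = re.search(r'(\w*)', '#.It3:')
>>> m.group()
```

''

The pattern matches zero or more of a word character (captured).
The match spans [0:0] → ''.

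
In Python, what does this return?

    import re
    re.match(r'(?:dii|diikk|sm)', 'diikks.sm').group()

`re.match` only tries the pattern at the start of the string.
The match spans [0:3] → 'dii'.

'dii'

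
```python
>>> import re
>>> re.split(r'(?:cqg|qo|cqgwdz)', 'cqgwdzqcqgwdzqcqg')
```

['', 'wdzq', 'wdzq', '']

The regex engine tests alternatives in the order written; an earlier branch that matches wins even if a later one would match more.
Matches to split on: at [0:3] → 'cqg'; at [7:10] → 'cqg'; at [14:17] → 'cqg'.
`split` removes every match and returns the 4 fragments in between.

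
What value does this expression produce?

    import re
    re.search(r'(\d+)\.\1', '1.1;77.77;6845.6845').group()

`\1` is not a pattern — it's the concrete string captured by group 1, re-applied verbatim.
`re.search` scans for the first position where the pattern succeeds.
The match spans [0:3] → '1.1'.
Captured: group 1 = '1'.

'1.1'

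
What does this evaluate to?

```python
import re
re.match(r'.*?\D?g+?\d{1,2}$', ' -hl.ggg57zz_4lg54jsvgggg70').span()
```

(0, 27)

`re.match` won't scan ahead — the pattern has to work from the very first character.
The match spans [0:27] → ' -hl.ggg57zz_4lg54jsvgggg70'.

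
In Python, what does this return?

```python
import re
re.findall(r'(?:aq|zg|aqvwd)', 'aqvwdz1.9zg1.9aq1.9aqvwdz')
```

['aq', 'zg', 'aq', 'aq']

`|` is ordered: at each position the engine commits to the first alternative that works.
No capturing groups, so `findall` returns the 4 full match strings.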